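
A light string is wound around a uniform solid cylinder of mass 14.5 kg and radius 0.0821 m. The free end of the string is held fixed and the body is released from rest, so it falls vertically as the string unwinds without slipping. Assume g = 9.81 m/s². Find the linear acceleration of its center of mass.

Translation: Mg − T = Ma. Rotation about the center: TR = Iα with I = ½MR².
With a = αR: T = (I/R²)a = (1/2)M a, so Mg = (1 + 0.5000)Ma.
a = g/(1 + 0.5000) = 9.81/1.500 = 6.540 m/s².

a ≈ 6.54 m/s²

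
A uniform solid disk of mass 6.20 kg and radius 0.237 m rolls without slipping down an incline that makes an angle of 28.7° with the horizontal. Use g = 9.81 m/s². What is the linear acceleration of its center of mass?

a ≈ 3.14 m/s²

Translation along the incline: Mg sinθ − f = Ma.
Rotation about the center: fR = Iα with I = ½MR². No-slip gives a = αR, so f = (I/R²)a = (1/2)M a.
Substituting: Mg sinθ = (1 + 0.5000)Ma, so a = g sinθ/(1 + 0.5000) = (9.81) sin 28.7° / 1.500 = 3.141 m/s².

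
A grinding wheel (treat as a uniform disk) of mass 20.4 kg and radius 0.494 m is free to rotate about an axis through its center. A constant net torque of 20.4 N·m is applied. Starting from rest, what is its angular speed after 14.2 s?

I = ½MR² = (1/2)(20.4)(0.494)² = 2.489 kg·m².
α = τ/I = 20.4/2.489 = 8.196 rad/s².
ω = ω₀ + αt = 0 + (8.196)(14.2) = 116.4 rad/s.

ω ≈ 116 rad/s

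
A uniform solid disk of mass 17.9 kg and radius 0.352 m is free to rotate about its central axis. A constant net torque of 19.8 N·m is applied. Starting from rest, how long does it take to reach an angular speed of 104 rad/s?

I = ½MR² = (1/2)(17.9)(0.352)² = 1.109 kg·m².
α = τ/I = 19.8/1.109 = 17.85 rad/s².
ω = αt ⇒ t = ω/α = 104/17.85 = 5.825 s.

t ≈ 5.82 s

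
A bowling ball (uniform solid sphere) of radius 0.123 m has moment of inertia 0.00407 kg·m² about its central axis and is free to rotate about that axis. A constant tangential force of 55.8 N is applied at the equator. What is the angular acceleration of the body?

τ = F R = (55.8)(0.123) = 6.863 N·m.
Newton's second law for rotation, τ = Iα, gives α = τ/I = 6.863/0.004070 = 1686 rad/s².

α ≈ 1690 rad/s²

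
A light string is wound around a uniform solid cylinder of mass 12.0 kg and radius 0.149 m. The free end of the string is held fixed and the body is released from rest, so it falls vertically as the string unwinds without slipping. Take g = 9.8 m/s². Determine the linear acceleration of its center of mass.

Translation: Mg − T = Ma. Rotation about the center: TR = Iα with I = ½MR².
With a = αR: T = (I/R²)a = (1/2)M a, so Mg = (1 + 0.5000)Ma.
a = g/(1 + 0.5000) = 9.8/1.500 = 6.533 m/s².

a ≈ 6.53 m/s²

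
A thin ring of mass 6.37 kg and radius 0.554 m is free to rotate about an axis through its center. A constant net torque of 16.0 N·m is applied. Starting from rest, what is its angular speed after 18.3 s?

I = MR² = (6.37)(0.554)² = 1.955 kg·m².
α = τ/I = 16.0/1.955 = 8.184 rad/s².
ω = ω₀ + αt = 0 + (8.184)(18.3) = 149.8 rad/s.

ω ≈ 150 rad/s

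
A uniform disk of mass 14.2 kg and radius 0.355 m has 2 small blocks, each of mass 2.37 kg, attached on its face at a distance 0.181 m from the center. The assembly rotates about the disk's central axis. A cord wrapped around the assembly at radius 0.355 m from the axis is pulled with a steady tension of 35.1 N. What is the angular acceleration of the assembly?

α ≈ 11.9 rad/s²

I_disk = ½MR² = ½(14.2)(0.355)² = 0.8948 kg·m².
I_blocks = 2·m·r² = 2(2.37)(0.181)² = 0.1553 kg·m².
Total I = 1.050 kg·m².
τ = F r = (35.1)(0.355) = 12.46 N·m.
α = τ/I = 12.46/1.050 = 11.87 rad/s².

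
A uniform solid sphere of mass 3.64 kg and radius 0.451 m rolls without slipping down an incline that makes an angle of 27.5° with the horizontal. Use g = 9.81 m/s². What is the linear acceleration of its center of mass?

a ≈ 3.24 m/s²

Translation along the incline: Mg sinθ − f = Ma.
Rotation about the center: fR = Iα with I = (2/5)MR². No-slip gives a = αR, so f = (I/R²)a = (2/5)M a.
Substituting: Mg sinθ = (1 + 0.4000)Ma, so a = g sinθ/(1 + 0.4000) = (9.81) sin 27.5° / 1.400 = 3.236 m/s².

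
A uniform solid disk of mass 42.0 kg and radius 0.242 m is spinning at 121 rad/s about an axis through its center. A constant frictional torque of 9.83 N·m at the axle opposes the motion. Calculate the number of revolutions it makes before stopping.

I = ½MR² = (1/2)(42.0)(0.242)² = 1.230 kg·m².
The net torque has magnitude 9.83 N·m, opposing ω.
|α| = τ/I = 9.830/1.230 = 7.993 rad/s² (deceleration).
ω² = ω₀² − 2|α|θ with ω = 0 ⇒ θ = ω₀²/(2|α|) = 915.9 rad = 145.8 rev.

≈ 146 revolutions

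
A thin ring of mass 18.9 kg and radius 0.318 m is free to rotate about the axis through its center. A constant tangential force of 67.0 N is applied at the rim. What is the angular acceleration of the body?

I = MR² = (18.9)(0.318)² = 1.911 kg·m².
τ = F R = (67.0)(0.318) = 21.31 N·m.
From τ = Iα: α = 21.31/1.911 = 11.15 rad/s².

α ≈ 11.1 rad/s²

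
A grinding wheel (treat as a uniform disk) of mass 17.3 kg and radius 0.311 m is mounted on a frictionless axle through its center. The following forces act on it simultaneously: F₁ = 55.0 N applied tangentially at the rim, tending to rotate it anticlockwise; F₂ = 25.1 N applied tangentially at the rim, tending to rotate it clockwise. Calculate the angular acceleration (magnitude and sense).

I = ½MR² = (1/2)(17.3)(0.311)² = 0.8366 kg·m².
Taking anticlockwise as positive: τ₁ = +(55.0)(0.311) = +17.11 N·m; τ₂ = −(25.1)(0.311) = −7.806 N·m.
Net torque τ = 9.299 N·m.
α = τ/I = 9.299/0.8366 = 11.11 rad/s².

α ≈ 11.1 rad/s², anticlockwise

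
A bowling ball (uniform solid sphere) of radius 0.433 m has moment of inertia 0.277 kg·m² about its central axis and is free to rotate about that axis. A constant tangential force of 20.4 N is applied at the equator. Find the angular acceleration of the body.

τ = F R = (20.4)(0.433) = 8.833 N·m.
Newton's second law for rotation, τ = Iα, gives α = τ/I = 8.833/0.2770 = 31.89 rad/s².

α ≈ 31.9 rad/s²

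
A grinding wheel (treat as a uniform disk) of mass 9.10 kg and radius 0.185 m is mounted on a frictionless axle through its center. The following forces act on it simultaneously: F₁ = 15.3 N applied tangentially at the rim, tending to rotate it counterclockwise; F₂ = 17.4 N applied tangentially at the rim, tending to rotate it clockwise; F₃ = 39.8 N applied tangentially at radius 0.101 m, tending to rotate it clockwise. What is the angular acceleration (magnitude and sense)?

α ≈ 28.3 rad/s², clockwise

I = ½MR² = (1/2)(9.10)(0.185)² = 0.1557 kg·m².
Taking counterclockwise as positive: τ₁ = +(15.3)(0.185) = +2.831 N·m; τ₂ = −(17.4)(0.185) = −3.219 N·m; τ₃ = −(39.8)(0.101) = −4.020 N·m.
Net torque τ = -4.408 N·m.
α = τ/I = -4.408/0.1557 = -28.31 rad/s².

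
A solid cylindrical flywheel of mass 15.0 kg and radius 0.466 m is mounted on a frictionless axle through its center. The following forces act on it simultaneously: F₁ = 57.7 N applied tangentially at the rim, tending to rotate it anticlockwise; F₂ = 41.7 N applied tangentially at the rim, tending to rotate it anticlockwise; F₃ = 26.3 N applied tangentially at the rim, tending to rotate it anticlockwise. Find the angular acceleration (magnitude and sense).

α ≈ 36.0 rad/s², anticlockwise

I = ½MR² = (1/2)(15.0)(0.466)² = 1.629 kg·m².
Taking anticlockwise as positive: τ₁ = +(57.7)(0.466) = +26.89 N·m; τ₂ = +(41.7)(0.466) = +19.43 N·m; τ₃ = +(26.3)(0.466) = +12.26 N·m.
Net torque τ = 58.58 N·m.
α = τ/I = 58.58/1.629 = 35.97 rad/s².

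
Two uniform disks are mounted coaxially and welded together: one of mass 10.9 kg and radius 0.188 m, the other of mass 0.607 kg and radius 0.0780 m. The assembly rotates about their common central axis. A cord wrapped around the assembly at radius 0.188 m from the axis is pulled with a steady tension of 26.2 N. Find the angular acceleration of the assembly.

I = ½M₁R₁² + ½M₂R₂² = ½(10.9)(0.188)² + ½(0.607)(0.0780)² = 0.1945 kg·m².
τ = F r = (26.2)(0.188) = 4.926 N·m.
α = τ/I = 4.926/0.1945 = 25.33 rad/s².

α ≈ 25.3 rad/s²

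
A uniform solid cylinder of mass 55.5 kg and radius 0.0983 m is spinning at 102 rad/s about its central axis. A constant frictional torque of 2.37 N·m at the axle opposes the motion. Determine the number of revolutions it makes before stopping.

I = ½MR² = (1/2)(55.5)(0.0983)² = 0.2681 kg·m².
The net torque has magnitude 2.37 N·m, opposing ω.
|α| = τ/I = 2.370/0.2681 = 8.838 rad/s² (deceleration).
ω² = ω₀² − 2|α|θ with ω = 0 ⇒ θ = ω₀²/(2|α|) = 588.6 rad = 93.67 rev.

≈ 93.7 revolutions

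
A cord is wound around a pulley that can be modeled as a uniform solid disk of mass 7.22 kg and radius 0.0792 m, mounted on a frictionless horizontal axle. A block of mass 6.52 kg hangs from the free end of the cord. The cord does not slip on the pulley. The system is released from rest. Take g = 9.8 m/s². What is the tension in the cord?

T ≈ 22.8 N

I = ½MR² = (1/2)(7.22)(0.0792)² = 0.02264 kg·m².
Block: mg − T = ma. Pulley: TR = Iα. No-slip: a = αR, so T = (I/R²)a = 3.610·a.
Then mg = (m + 3.610)a, so a = (6.52)(9.8)/(6.52 + 3.610) = 6.308 m/s².
T = 3.610·a = 22.77 N.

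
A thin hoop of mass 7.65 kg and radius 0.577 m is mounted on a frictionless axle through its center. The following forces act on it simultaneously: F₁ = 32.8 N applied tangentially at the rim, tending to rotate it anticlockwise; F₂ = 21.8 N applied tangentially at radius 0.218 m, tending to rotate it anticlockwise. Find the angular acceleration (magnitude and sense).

I = MR² = (7.65)(0.577)² = 2.547 kg·m².
Taking anticlockwise as positive: τ₁ = +(32.8)(0.577) = +18.93 N·m; τ₂ = +(21.8)(0.218) = +4.752 N·m.
Net torque τ = 23.68 N·m.
α = τ/I = 23.68/2.547 = 9.297 rad/s².

α ≈ 9.30 rad/s², anticlockwise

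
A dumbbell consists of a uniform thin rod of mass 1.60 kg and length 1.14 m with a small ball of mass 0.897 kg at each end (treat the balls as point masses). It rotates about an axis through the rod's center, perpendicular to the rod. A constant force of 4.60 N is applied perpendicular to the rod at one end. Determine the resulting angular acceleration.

α ≈ 3.47 rad/s²

I_rod = (1/12)ML² = (1/12)(1.60)(1.14)² = 0.1733 kg·m².
I_balls = 2·m·(L/2)² = 2(0.897)(0.5700)² = 0.5829 kg·m².
Total I = 0.7562 kg·m².
τ = F·(L/2) = (4.60)(0.570) = 2.622 N·m.
α = τ/I = 2.622/0.7562 = 3.468 rad/s².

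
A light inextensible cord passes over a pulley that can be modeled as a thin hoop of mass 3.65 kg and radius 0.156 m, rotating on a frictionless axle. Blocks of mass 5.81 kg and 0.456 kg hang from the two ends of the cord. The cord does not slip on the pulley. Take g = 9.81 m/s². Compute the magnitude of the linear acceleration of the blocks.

a ≈ 5.30 m/s²

I = MR² = (3.65)(0.156)² = 0.08883 kg·m².
Heavier block: m₁g − T₁ = m₁a. Lighter block: T₂ − m₂g = m₂a.
Pulley: (T₁ − T₂)R = Iα = I(a/R), so T₁ − T₂ = (I/R²)a = 1·M_p a = 3.650·a.
Adding the three: (m₁ − m₂)g = (m₁ + m₂ + 3.650)a, so a = (5.81 − 0.456)(9.81)/(5.81 + 0.456 + 3.650) = 5.297 m/s².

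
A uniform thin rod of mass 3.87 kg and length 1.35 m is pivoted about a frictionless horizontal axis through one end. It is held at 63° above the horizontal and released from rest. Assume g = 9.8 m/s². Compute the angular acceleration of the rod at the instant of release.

About the pivot, I = (1/3)ML² = (1/3)(3.87)(1.35)² = 2.351 kg·m².
The weight acts at the center, a distance L/2 = 0.6750 m from the pivot; τ = Mg(L/2) cos 63° = 11.62 N·m.
α = τ/I = 11.62/2.351 = 4.943 rad/s².
(Equivalently α = (3g/(2L)) cos 63° = 4.943 rad/s².)

α ≈ 4.94 rad/s²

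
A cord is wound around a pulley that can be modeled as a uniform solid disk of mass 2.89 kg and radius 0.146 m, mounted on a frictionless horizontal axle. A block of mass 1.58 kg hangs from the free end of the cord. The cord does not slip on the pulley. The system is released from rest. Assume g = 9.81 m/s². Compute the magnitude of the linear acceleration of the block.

a ≈ 5.12 m/s²

I = ½MR² = (1/2)(2.89)(0.146)² = 0.03080 kg·m².
Block: mg − T = ma. Pulley: TR = Iα. No-slip: a = αR, so T = (I/R²)a = 1.445·a.
Then mg = (m + 1.445)a, so a = (1.58)(9.81)/(1.58 + 1.445) = 5.124 m/s².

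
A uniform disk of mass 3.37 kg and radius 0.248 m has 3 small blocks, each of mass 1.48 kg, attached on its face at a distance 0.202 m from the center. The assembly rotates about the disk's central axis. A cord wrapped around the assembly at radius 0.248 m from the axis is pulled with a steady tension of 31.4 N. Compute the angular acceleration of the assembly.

α ≈ 27.3 rad/s²

I_disk = ½MR² = ½(3.37)(0.248)² = 0.1036 kg·m².
I_blocks = 3·m·r² = 3(1.48)(0.202)² = 0.1812 kg·m².
Total I = 0.2848 kg·m².
τ = F r = (31.4)(0.248) = 7.787 N·m.
α = τ/I = 7.787/0.2848 = 27.34 rad/s².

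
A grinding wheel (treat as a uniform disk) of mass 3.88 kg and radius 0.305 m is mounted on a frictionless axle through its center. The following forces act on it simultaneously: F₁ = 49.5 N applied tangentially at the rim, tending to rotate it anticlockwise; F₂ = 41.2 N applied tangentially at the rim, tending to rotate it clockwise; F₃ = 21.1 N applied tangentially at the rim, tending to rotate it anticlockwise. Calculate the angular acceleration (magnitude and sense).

I = ½MR² = (1/2)(3.88)(0.305)² = 0.1805 kg·m².
Taking anticlockwise as positive: τ₁ = +(49.5)(0.305) = +15.10 N·m; τ₂ = −(41.2)(0.305) = −12.57 N·m; τ₃ = +(21.1)(0.305) = +6.436 N·m.
Net torque τ = 8.967 N·m.
α = τ/I = 8.967/0.1805 = 49.69 rad/s².

α ≈ 49.7 rad/s², anticlockwise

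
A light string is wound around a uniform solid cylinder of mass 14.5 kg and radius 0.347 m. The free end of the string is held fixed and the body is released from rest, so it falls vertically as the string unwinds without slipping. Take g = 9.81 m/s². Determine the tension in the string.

Translation: Mg − T = Ma. Rotation about the center: TR = Iα with I = ½MR².
With a = αR: T = (I/R²)a = (1/2)M a, so Mg = (1 + 0.5000)Ma.
a = g/(1 + 0.5000) = 9.81/1.500 = 6.540 m/s².
T = 0.5000·M·a = (0.5000)(14.5)(6.540) = 47.41 N.

T ≈ 47.4 N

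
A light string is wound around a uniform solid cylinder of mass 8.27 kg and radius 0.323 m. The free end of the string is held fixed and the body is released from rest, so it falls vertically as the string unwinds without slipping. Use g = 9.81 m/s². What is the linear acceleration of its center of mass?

Translation: Mg − T = Ma. Rotation about the center: TR = Iα with I = ½MR².
With a = αR: T = (I/R²)a = (1/2)M a, so Mg = (1 + 0.5000)Ma.
a = g/(1 + 0.5000) = 9.81/1.500 = 6.540 m/s².

a ≈ 6.54 m/s²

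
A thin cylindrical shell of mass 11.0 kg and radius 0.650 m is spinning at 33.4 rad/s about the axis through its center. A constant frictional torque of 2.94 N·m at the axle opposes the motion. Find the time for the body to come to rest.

t ≈ 52.8 s

I = MR² = (11.0)(0.650)² = 4.647 kg·m².
The net torque has magnitude 2.94 N·m, opposing ω.
|α| = τ/I = 2.940/4.647 = 0.6326 rad/s² (deceleration).
0 = ω₀ − |α|t ⇒ t = ω₀/|α| = 33.4/0.6326 = 52.80 s.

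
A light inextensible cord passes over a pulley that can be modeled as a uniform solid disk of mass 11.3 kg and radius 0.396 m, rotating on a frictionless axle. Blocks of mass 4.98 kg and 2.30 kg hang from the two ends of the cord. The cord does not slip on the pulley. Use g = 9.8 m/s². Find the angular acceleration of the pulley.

I = ½MR² = (1/2)(11.3)(0.396)² = 0.8860 kg·m².
Heavier block: m₁g − T₁ = m₁a. Lighter block: T₂ − m₂g = m₂a.
Pulley: (T₁ − T₂)R = Iα = I(a/R), so T₁ − T₂ = (I/R²)a = (1/2)M_p a = 5.650·a.
Adding the three: (m₁ − m₂)g = (m₁ + m₂ + 5.650)a, so a = (4.98 − 2.30)(9.8)/(4.98 + 2.30 + 5.650) = 2.031 m/s².
α = a/R = 2.031/0.396 = 5.129 rad/s².

α ≈ 5.13 rad/s²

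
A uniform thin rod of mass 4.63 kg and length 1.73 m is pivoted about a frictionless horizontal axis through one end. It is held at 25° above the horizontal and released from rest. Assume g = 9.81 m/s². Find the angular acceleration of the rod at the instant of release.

About the pivot, I = (1/3)ML² = (1/3)(4.63)(1.73)² = 4.619 kg·m².
The weight acts at the center, a distance L/2 = 0.8650 m from the pivot; τ = Mg(L/2) cos 25° = 35.61 N·m.
α = τ/I = 35.61/4.619 = 7.709 rad/s².

α ≈ 7.71 rad/s²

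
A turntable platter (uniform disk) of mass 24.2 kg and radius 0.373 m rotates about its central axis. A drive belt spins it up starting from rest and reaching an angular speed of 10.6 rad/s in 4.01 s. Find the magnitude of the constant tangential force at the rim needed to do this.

I = ½MR² = (1/2)(24.2)(0.373)² = 1.683 kg·m².
α = Δω/Δt = (10.6 − 0)/4.01 = 2.643 rad/s².
The required torque is τ = Iα = (1.683)(2.643) = 4.450 N·m.
A tangential force at the rim gives τ = FR, so F = τ/R = 4.450/0.373 = 11.93 N.

F ≈ 11.9 N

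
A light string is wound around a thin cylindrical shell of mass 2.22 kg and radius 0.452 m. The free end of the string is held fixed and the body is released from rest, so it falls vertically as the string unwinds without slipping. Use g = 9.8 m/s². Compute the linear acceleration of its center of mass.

Translation: Mg − T = Ma. Rotation about the center: TR = Iα with I = MR².
With a = αR: T = (I/R²)a = M a, so Mg = (1 + 1.000)Ma.
a = g/(1 + 1.000) = 9.8/2.000 = 4.900 m/s².

a ≈ 4.90 m/s²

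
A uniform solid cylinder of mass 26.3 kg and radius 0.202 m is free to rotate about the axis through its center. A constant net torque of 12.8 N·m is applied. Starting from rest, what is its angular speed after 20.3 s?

I = ½MR² = (1/2)(26.3)(0.202)² = 0.5366 kg·m².
α = τ/I = 12.8/0.5366 = 23.86 rad/s².
ω = ω₀ + αt = 0 + (23.86)(20.3) = 484.3 rad/s.

ω ≈ 484 rad/s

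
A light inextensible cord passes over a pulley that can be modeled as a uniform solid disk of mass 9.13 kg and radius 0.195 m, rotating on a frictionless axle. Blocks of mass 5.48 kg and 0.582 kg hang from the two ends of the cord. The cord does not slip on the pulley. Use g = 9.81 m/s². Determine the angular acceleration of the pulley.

α ≈ 23.2 rad/s²

I = ½MR² = (1/2)(9.13)(0.195)² = 0.1736 kg·m².
Heavier block: m₁g − T₁ = m₁a. Lighter block: T₂ − m₂g = m₂a.
Pulley: (T₁ − T₂)R = Iα = I(a/R), so T₁ − T₂ = (I/R²)a = (1/2)M_p a = 4.565·a.
Adding the three: (m₁ − m₂)g = (m₁ + m₂ + 4.565)a, so a = (5.48 − 0.582)(9.81)/(5.48 + 0.582 + 4.565) = 4.521 m/s².
α = a/R = 4.521/0.195 = 23.19 rad/s².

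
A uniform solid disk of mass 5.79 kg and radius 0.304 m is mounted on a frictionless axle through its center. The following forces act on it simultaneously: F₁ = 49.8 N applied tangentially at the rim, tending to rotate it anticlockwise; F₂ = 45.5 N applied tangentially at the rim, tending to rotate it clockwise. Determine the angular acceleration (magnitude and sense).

α ≈ 4.89 rad/s², anticlockwise

I = ½MR² = (1/2)(5.79)(0.304)² = 0.2675 kg·m².
Taking anticlockwise as positive: τ₁ = +(49.8)(0.304) = +15.14 N·m; τ₂ = −(45.5)(0.304) = −13.83 N·m.
Net torque τ = 1.307 N·m.
α = τ/I = 1.307/0.2675 = 4.886 rad/s².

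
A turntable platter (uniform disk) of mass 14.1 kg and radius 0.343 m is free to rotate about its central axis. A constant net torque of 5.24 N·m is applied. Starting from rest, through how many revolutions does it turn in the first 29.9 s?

I = ½MR² = (1/2)(14.1)(0.343)² = 0.8294 kg·m².
α = τ/I = 5.24/0.8294 = 6.318 rad/s².
θ = ½αt² = ½(6.318)(29.9)² = 2824 rad.
Revolutions = θ/(2π) = 449.5.

≈ 449 revolutions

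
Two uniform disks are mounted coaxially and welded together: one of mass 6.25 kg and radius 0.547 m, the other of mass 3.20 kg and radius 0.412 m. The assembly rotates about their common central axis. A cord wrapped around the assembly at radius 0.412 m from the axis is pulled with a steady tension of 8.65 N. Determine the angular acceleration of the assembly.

α ≈ 2.95 rad/s²

I = ½M₁R₁² + ½M₂R₂² = ½(6.25)(0.547)² + ½(3.20)(0.412)² = 1.207 kg·m².
τ = F r = (8.65)(0.412) = 3.564 N·m.
α = τ/I = 3.564/1.207 = 2.954 rad/s².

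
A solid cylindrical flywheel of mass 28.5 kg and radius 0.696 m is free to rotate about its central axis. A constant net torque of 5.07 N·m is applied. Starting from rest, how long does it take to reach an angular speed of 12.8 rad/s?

t ≈ 17.4 s

I = ½MR² = (1/2)(28.5)(0.696)² = 6.903 kg·m².
α = τ/I = 5.07/6.903 = 0.7345 rad/s².
ω = αt ⇒ t = ω/α = 12.8/0.7345 = 17.43 s.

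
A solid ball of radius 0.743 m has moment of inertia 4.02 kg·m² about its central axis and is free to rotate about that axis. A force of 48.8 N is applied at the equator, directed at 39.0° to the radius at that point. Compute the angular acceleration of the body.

α ≈ 5.68 rad/s²

Only the tangential component produces torque: τ = F R sinθ = (48.8)(0.743) sin 39.0° = 22.82 N·m.
Newton's second law for rotation, τ = Iα, gives α = τ/I = 22.82/4.020 = 5.676 rad/s².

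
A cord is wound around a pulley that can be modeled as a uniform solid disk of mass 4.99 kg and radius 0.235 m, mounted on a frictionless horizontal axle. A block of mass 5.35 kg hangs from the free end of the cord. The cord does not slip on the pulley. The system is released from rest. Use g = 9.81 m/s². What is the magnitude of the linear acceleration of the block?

a ≈ 6.69 m/s²

I = ½MR² = (1/2)(4.99)(0.235)² = 0.1378 kg·m².
Block: mg − T = ma. Pulley: TR = Iα. No-slip: a = αR, so T = (I/R²)a = 2.495·a.
Then mg = (m + 2.495)a, so a = (5.35)(9.81)/(5.35 + 2.495) = 6.690 m/s².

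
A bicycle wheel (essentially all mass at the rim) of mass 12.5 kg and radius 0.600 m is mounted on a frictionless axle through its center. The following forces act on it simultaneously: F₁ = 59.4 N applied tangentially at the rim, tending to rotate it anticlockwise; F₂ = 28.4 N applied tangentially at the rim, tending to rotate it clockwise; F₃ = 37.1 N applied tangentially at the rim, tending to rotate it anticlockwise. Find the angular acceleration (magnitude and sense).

α ≈ 9.08 rad/s², anticlockwise

I = MR² = (12.5)(0.600)² = 4.500 kg·m².
Taking anticlockwise as positive: τ₁ = +(59.4)(0.600) = +35.64 N·m; τ₂ = −(28.4)(0.600) = −17.04 N·m; τ₃ = +(37.1)(0.600) = +22.26 N·m.
Net torque τ = 40.86 N·m.
α = τ/I = 40.86/4.500 = 9.080 rad/s².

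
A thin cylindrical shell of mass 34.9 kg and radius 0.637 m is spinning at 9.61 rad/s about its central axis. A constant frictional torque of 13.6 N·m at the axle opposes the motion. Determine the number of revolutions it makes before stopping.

I = MR² = (34.9)(0.637)² = 14.16 kg·m².
The net torque has magnitude 13.6 N·m, opposing ω.
|α| = τ/I = 13.60/14.16 = 0.9604 rad/s² (deceleration).
ω² = ω₀² − 2|α|θ with ω = 0 ⇒ θ = ω₀²/(2|α|) = 48.08 rad = 7.652 rev.

≈ 7.65 revolutions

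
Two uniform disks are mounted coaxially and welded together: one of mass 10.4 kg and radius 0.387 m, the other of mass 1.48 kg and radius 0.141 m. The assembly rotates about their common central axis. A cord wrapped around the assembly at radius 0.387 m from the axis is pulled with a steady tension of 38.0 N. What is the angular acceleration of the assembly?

α ≈ 18.5 rad/s²

I = ½M₁R₁² + ½M₂R₂² = ½(10.4)(0.387)² + ½(1.48)(0.141)² = 0.7935 kg·m².
τ = F r = (38.0)(0.387) = 14.71 N·m.
α = τ/I = 14.71/0.7935 = 18.53 rad/s².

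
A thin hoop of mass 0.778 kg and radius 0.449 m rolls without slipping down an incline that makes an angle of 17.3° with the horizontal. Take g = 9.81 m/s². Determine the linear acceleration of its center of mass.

a ≈ 1.46 m/s²

Translation along the incline: Mg sinθ − f = Ma.
Rotation about the center: fR = Iα with I = MR². No-slip gives a = αR, so f = (I/R²)a = M a.
Substituting: Mg sinθ = (1 + 1.000)Ma, so a = g sinθ/(1 + 1.000) = (9.81) sin 17.3° / 2.000 = 1.459 m/s².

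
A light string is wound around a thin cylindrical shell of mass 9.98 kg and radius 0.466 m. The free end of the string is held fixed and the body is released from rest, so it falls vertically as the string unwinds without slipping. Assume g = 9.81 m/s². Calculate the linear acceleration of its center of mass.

a ≈ 4.91 m/s²

Translation: Mg − T = Ma. Rotation about the center: TR = Iα with I = MR².
With a = αR: T = (I/R²)a = M a, so Mg = (1 + 1.000)Ma.
a = g/(1 + 1.000) = 9.81/2.000 = 4.905 m/s².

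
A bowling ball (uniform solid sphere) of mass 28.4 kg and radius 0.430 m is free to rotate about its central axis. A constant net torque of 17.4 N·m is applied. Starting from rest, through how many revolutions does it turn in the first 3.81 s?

≈ 9.57 revolutions

I = (2/5)MR² = (2/5)(28.4)(0.430)² = 2.100 kg·m².
α = τ/I = 17.4/2.100 = 8.284 rad/s².
θ = ½αt² = ½(8.284)(3.81)² = 60.12 rad.
Revolutions = θ/(2π) = 9.569.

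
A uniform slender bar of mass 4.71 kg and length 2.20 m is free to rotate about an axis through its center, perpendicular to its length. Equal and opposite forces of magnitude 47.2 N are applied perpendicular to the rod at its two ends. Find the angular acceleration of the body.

I = (1/12)ML² = (1/12)(4.71)(2.20)² = 1.900 kg·m².
The couple gives τ = F·(L/2) + F·(L/2) = F L = (47.2)(2.20) = 103.8 N·m.
Newton's second law for rotation, τ = Iα, gives α = τ/I = 103.8/1.900 = 54.66 rad/s².

α ≈ 54.7 rad/s²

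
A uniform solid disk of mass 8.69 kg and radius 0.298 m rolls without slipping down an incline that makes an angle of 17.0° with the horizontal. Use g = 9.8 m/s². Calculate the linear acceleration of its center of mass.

Translation along the incline: Mg sinθ − f = Ma.
Rotation about the center: fR = Iα with I = ½MR². No-slip gives a = αR, so f = (I/R²)a = (1/2)M a.
Substituting: Mg sinθ = (1 + 0.5000)Ma, so a = g sinθ/(1 + 0.5000) = (9.8) sin 17.0° / 1.500 = 1.910 m/s².

a ≈ 1.91 m/s²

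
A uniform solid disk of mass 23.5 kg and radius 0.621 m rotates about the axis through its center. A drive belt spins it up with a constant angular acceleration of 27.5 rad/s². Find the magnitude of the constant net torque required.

I = ½MR² = (1/2)(23.5)(0.621)² = 4.531 kg·m².
τ = Iα = (4.531)(27.50) = 124.6 N·m.

τ ≈ 125 N·m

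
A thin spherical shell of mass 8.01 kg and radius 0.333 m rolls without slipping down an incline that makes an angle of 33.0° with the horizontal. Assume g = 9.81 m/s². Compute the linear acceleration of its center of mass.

Translation along the incline: Mg sinθ − f = Ma.
Rotation about the center: fR = Iα with I = (2/3)MR². No-slip gives a = αR, so f = (I/R²)a = (2/3)M a.
Substituting: Mg sinθ = (1 + 0.6667)Ma, so a = g sinθ/(1 + 0.6667) = (9.81) sin 33.0° / 1.667 = 3.206 m/s².

a ≈ 3.21 m/s²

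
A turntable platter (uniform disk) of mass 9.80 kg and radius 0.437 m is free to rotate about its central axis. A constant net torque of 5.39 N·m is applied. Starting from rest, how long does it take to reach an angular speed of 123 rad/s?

I = ½MR² = (1/2)(9.80)(0.437)² = 0.9357 kg·m².
α = τ/I = 5.39/0.9357 = 5.760 rad/s².
ω = αt ⇒ t = ω/α = 123/5.760 = 21.35 s.

t ≈ 21.4 s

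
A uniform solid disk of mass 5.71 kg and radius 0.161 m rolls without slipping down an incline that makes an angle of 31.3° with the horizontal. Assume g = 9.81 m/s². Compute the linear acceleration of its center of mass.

Translation along the incline: Mg sinθ − f = Ma.
Rotation about the center: fR = Iα with I = ½MR². No-slip gives a = αR, so f = (I/R²)a = (1/2)M a.
Substituting: Mg sinθ = (1 + 0.5000)Ma, so a = g sinθ/(1 + 0.5000) = (9.81) sin 31.3° / 1.500 = 3.398 m/s².

a ≈ 3.40 m/s²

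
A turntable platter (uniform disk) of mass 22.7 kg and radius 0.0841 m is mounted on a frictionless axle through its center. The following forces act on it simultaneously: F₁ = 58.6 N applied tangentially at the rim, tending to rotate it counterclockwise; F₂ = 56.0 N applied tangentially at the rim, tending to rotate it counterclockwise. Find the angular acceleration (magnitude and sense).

I = ½MR² = (1/2)(22.7)(0.0841)² = 0.08028 kg·m².
Taking counterclockwise as positive: τ₁ = +(58.6)(0.0841) = +4.928 N·m; τ₂ = +(56.0)(0.0841) = +4.710 N·m.
Net torque τ = 9.638 N·m.
α = τ/I = 9.638/0.08028 = 120.1 rad/s².

α ≈ 120 rad/s², counterclockwise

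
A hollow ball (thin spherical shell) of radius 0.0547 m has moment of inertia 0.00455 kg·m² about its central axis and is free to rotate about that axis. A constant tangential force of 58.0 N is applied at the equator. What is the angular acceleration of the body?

α ≈ 697 rad/s²

τ = F R = (58.0)(0.0547) = 3.173 N·m.
Newton's second law for rotation, τ = Iα, gives α = τ/I = 3.173/0.004550 = 697.3 rad/s².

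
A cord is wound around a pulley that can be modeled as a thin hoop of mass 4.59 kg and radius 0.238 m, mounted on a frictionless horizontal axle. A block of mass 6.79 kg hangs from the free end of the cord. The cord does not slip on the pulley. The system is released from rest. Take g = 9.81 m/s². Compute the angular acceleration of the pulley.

α ≈ 24.6 rad/s²

I = MR² = (4.59)(0.238)² = 0.2600 kg·m².
Block: mg − T = ma. Pulley: TR = Iα. No-slip: a = αR, so T = (I/R²)a = 4.590·a.
Then mg = (m + 4.590)a, so a = (6.79)(9.81)/(6.79 + 4.590) = 5.853 m/s².
α = a/R = 5.853/0.238 = 24.59 rad/s².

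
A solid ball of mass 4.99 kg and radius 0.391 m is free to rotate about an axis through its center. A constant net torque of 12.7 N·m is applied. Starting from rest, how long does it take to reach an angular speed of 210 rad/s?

I = (2/5)MR² = (2/5)(4.99)(0.391)² = 0.3052 kg·m².
α = τ/I = 12.7/0.3052 = 41.62 rad/s².
ω = αt ⇒ t = ω/α = 210/41.62 = 5.046 s.

t ≈ 5.05 s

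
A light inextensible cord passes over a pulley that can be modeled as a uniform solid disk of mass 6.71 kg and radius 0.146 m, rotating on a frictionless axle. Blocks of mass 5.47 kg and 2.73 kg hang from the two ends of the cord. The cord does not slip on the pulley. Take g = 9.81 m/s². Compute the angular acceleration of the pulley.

α ≈ 15.9 rad/s²

I = ½MR² = (1/2)(6.71)(0.146)² = 0.07152 kg·m².
Heavier block: m₁g − T₁ = m₁a. Lighter block: T₂ − m₂g = m₂a.
Pulley: (T₁ − T₂)R = Iα = I(a/R), so T₁ − T₂ = (I/R²)a = (1/2)M_p a = 3.355·a.
Adding the three: (m₁ − m₂)g = (m₁ + m₂ + 3.355)a, so a = (5.47 − 2.73)(9.81)/(5.47 + 2.73 + 3.355) = 2.326 m/s².
α = a/R = 2.326/0.146 = 15.93 rad/s².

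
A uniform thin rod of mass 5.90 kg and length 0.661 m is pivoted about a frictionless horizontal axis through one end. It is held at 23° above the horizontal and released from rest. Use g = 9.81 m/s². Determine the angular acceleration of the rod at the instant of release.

α ≈ 20.5 rad/s²

About the pivot, I = (1/3)ML² = (1/3)(5.90)(0.661)² = 0.8593 kg·m².
The weight acts at the center, a distance L/2 = 0.3305 m from the pivot; τ = Mg(L/2) cos 23° = 17.61 N·m.
α = τ/I = 17.61/0.8593 = 20.49 rad/s².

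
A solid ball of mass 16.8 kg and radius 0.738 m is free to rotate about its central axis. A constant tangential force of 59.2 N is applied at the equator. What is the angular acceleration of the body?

α ≈ 11.9 rad/s²

I = (2/5)MR² = (2/5)(16.8)(0.738)² = 3.660 kg·m².
τ = F R = (59.2)(0.738) = 43.69 N·m.
Newton's second law for rotation, τ = Iα, gives α = τ/I = 43.69/3.660 = 11.94 rad/s².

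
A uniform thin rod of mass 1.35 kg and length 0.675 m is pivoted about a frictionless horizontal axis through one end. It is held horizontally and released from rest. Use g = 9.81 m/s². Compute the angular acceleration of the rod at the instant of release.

α ≈ 21.8 rad/s²

About the pivot, I = (1/3)ML² = (1/3)(1.35)(0.675)² = 0.2050 kg·m².
The weight acts at the center, a distance L/2 = 0.3375 m from the pivot; τ = Mg(L/2) = 4.470 N·m.
α = τ/I = 4.470/0.2050 = 21.80 rad/s².
(Equivalently α = (3g/(2L)) = 21.80 rad/s².)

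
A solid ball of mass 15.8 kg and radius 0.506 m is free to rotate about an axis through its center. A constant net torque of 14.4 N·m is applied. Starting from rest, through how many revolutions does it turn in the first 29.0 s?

I = (2/5)MR² = (2/5)(15.8)(0.506)² = 1.618 kg·m².
α = τ/I = 14.4/1.618 = 8.899 rad/s².
θ = ½αt² = ½(8.899)(29.0)² = 3742 rad.
Revolutions = θ/(2π) = 595.6.

≈ 596 revolutions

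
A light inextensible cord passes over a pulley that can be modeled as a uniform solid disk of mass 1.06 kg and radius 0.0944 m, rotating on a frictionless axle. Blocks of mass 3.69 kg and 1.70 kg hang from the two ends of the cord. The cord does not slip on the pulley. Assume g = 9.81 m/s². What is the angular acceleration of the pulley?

α ≈ 34.9 rad/s²

I = ½MR² = (1/2)(1.06)(0.0944)² = 0.004723 kg·m².
Heavier block: m₁g − T₁ = m₁a. Lighter block: T₂ − m₂g = m₂a.
Pulley: (T₁ − T₂)R = Iα = I(a/R), so T₁ − T₂ = (I/R²)a = (1/2)M_p a = 0.5300·a.
Adding the three: (m₁ − m₂)g = (m₁ + m₂ + 0.5300)a, so a = (3.69 − 1.70)(9.81)/(3.69 + 1.70 + 0.5300) = 3.298 m/s².
α = a/R = 3.298/0.0944 = 34.93 rad/s².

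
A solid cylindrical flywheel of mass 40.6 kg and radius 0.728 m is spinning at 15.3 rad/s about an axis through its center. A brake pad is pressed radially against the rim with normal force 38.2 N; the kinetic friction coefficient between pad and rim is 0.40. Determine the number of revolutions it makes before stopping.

≈ 18.0 revolutions

I = ½MR² = (1/2)(40.6)(0.728)² = 10.76 kg·m².
Friction force f = μN = (0.40)(38.2) = 15.28 N at the rim; torque magnitude τ = fR = 11.12 N·m, opposing ω.
|α| = τ/I = 11.12/10.76 = 1.034 rad/s² (deceleration).
ω² = ω₀² − 2|α|θ with ω = 0 ⇒ θ = ω₀²/(2|α|) = 113.2 rad = 18.02 rev.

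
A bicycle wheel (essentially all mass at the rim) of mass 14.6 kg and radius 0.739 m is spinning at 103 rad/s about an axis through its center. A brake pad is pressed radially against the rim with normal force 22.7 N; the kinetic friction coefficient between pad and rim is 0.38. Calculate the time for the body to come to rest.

t ≈ 129 s

I = MR² = (14.6)(0.739)² = 7.973 kg·m².
Friction force f = μN = (0.38)(22.7) = 8.626 N at the rim; torque magnitude τ = fR = 6.375 N·m, opposing ω.
|α| = τ/I = 6.375/7.973 = 0.7995 rad/s² (deceleration).
0 = ω₀ − |α|t ⇒ t = ω₀/|α| = 103/0.7995 = 128.8 s.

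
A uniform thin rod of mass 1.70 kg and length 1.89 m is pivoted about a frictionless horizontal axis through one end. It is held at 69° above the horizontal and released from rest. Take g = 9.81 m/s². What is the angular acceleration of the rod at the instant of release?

About the pivot, I = (1/3)ML² = (1/3)(1.70)(1.89)² = 2.024 kg·m².
The weight acts at the center, a distance L/2 = 0.9450 m from the pivot; τ = Mg(L/2) cos 69° = 5.648 N·m.
α = τ/I = 5.648/2.024 = 2.790 rad/s².
(Equivalently α = (3g/(2L)) cos 69° = 2.790 rad/s².)

α ≈ 2.79 rad/s²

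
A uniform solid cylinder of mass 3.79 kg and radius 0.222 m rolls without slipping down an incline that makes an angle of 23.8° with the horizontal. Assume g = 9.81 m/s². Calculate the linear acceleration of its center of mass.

Translation along the incline: Mg sinθ − f = Ma.
Rotation about the center: fR = Iα with I = ½MR². No-slip gives a = αR, so f = (I/R²)a = (1/2)M a.
Substituting: Mg sinθ = (1 + 0.5000)Ma, so a = g sinθ/(1 + 0.5000) = (9.81) sin 23.8° / 1.500 = 2.639 m/s².

a ≈ 2.64 m/s²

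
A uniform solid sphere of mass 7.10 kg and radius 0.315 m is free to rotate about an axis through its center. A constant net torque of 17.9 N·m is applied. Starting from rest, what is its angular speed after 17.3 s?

ω ≈ 1100 rad/s

I = (2/5)MR² = (2/5)(7.10)(0.315)² = 0.2818 kg·m².
α = τ/I = 17.9/0.2818 = 63.52 rad/s².
ω = ω₀ + αt = 0 + (63.52)(17.3) = 1099 rad/s.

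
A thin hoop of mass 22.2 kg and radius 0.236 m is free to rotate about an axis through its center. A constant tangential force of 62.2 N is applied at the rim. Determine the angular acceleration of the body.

I = MR² = (22.2)(0.236)² = 1.236 kg·m².
τ = F R = (62.2)(0.236) = 14.68 N·m.
From τ = Iα: α = 14.68/1.236 = 11.87 rad/s².

α ≈ 11.9 rad/s²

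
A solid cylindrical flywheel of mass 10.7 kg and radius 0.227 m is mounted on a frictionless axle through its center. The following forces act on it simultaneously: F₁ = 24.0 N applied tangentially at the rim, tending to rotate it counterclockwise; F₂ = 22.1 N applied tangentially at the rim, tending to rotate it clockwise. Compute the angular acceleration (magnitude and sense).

α ≈ 1.56 rad/s², counterclockwise

I = ½MR² = (1/2)(10.7)(0.227)² = 0.2757 kg·m².
Taking counterclockwise as positive: τ₁ = +(24.0)(0.227) = +5.448 N·m; τ₂ = −(22.1)(0.227) = −5.017 N·m.
Net torque τ = 0.4313 N·m.
α = τ/I = 0.4313/0.2757 = 1.564 rad/s².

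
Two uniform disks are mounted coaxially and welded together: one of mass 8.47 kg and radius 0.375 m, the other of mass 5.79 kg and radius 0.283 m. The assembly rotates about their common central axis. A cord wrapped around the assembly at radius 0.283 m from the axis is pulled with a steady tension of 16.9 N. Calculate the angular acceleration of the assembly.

I = ½M₁R₁² + ½M₂R₂² = ½(8.47)(0.375)² + ½(5.79)(0.283)² = 0.8274 kg·m².
τ = F r = (16.9)(0.283) = 4.783 N·m.
α = τ/I = 4.783/0.8274 = 5.780 rad/s².

α ≈ 5.78 rad/s²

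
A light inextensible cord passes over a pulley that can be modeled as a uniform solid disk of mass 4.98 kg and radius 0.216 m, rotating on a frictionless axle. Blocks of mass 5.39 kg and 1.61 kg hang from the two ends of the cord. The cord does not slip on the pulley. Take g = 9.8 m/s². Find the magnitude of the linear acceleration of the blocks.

a ≈ 3.90 m/s²

I = ½MR² = (1/2)(4.98)(0.216)² = 0.1162 kg·m².
Heavier block: m₁g − T₁ = m₁a. Lighter block: T₂ − m₂g = m₂a.
Pulley: (T₁ − T₂)R = Iα = I(a/R), so T₁ − T₂ = (I/R²)a = (1/2)M_p a = 2.490·a.
Adding the three: (m₁ − m₂)g = (m₁ + m₂ + 2.490)a, so a = (5.39 − 1.61)(9.8)/(5.39 + 1.61 + 2.490) = 3.903 m/s².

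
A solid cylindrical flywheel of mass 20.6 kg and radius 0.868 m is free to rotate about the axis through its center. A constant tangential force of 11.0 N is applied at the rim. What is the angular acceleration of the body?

α ≈ 1.23 rad/s²

I = ½MR² = (1/2)(20.6)(0.868)² = 7.760 kg·m².
τ = F R = (11.0)(0.868) = 9.548 N·m.
Newton's second law for rotation, τ = Iα, gives α = τ/I = 9.548/7.760 = 1.230 rad/s².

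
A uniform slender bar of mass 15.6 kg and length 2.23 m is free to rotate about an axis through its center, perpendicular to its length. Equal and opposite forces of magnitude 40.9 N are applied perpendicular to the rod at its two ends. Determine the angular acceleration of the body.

I = (1/12)ML² = (1/12)(15.6)(2.23)² = 6.465 kg·m².
The couple gives τ = F·(L/2) + F·(L/2) = F L = (40.9)(2.23) = 91.21 N·m.
From τ = Iα: α = 91.21/6.465 = 14.11 rad/s².

α ≈ 14.1 rad/s²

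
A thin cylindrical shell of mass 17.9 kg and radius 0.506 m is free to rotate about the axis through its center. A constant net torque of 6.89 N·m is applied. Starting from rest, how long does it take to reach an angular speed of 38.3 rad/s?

I = MR² = (17.9)(0.506)² = 4.583 kg·m².
α = τ/I = 6.89/4.583 = 1.503 rad/s².
ω = αt ⇒ t = ω/α = 38.3/1.503 = 25.48 s.

t ≈ 25.5 s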